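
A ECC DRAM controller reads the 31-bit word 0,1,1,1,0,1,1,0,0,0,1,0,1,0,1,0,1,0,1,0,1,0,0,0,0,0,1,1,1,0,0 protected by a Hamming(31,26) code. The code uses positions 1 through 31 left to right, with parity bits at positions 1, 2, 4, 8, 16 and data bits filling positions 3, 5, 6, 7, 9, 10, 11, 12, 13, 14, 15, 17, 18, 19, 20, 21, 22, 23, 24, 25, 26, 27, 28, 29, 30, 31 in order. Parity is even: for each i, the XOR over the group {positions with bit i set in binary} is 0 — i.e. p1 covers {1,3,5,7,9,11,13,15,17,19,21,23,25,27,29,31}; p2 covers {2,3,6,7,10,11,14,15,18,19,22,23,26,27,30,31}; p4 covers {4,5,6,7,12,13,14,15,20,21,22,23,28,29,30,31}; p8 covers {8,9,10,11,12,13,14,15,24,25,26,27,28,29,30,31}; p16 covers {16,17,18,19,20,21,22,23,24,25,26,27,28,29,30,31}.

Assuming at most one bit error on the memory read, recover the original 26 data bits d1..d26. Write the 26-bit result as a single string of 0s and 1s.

10110010101101010000011100

s1 (pos 1,3,5,7,9,11,13,15,17,19,21,23,25,27,29,31): 0⊕1⊕0⊕1⊕0⊕1⊕1⊕1⊕1⊕1⊕1⊕0⊕0⊕1⊕1⊕0 = 0
s2 (pos 2,3,6,7,10,11,14,15,18,19,22,23,26,27,30,31): 1⊕1⊕1⊕1⊕0⊕1⊕0⊕1⊕0⊕1⊕0⊕0⊕0⊕1⊕0⊕0 = 0
s4 (pos 4,5,6,7,12,13,14,15,20,21,22,23,28,29,30,31): 1⊕0⊕1⊕1⊕0⊕1⊕0⊕1⊕0⊕1⊕0⊕0⊕1⊕1⊕0⊕0 = 0
s8 (pos 8,9,10,11,12,13,14,15,24,25,26,27,28,29,30,31): 0⊕0⊕0⊕1⊕0⊕1⊕0⊕1⊕0⊕0⊕0⊕1⊕1⊕1⊕0⊕0 = 0
s16 (pos 16,17,18,19,20,21,22,23,24,25,26,27,28,29,30,31): 0⊕1⊕0⊕1⊕0⊕1⊕0⊕0⊕0⊕0⊕0⊕1⊕1⊕1⊕0⊕0 = 0
Syndrome s16…s1 = 00000 → no error.
Read data bits from positions 3,5,6,7,9,10,11,12,13,14,15,17,18,19,20,21,22,23,24,25,26,27,28,29,30,31: 10110010101101010000011100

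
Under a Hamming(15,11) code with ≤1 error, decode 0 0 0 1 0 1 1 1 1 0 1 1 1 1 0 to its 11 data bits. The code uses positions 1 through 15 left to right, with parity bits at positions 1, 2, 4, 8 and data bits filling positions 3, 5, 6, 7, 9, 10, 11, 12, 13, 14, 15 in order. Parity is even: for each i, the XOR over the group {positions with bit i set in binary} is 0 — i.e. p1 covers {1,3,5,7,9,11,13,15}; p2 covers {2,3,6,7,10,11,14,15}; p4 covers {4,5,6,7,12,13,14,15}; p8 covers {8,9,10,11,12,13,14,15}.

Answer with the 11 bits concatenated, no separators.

s1 (pos 1,3,5,7,9,11,13,15): 0⊕0⊕0⊕1⊕1⊕1⊕1⊕0 = 0
s2 (pos 2,3,6,7,10,11,14,15): 0⊕0⊕1⊕1⊕0⊕1⊕1⊕0 = 0
s4 (pos 4,5,6,7,12,13,14,15): 1⊕0⊕1⊕1⊕1⊕1⊕1⊕0 = 0
s8 (pos 8,9,10,11,12,13,14,15): 1⊕1⊕0⊕1⊕1⊕1⊕1⊕0 = 0
Syndrome s8…s1 = 0000 → no error.
Read data bits from positions 3,5,6,7,9,10,11,12,13,14,15: 00111011110

00111011110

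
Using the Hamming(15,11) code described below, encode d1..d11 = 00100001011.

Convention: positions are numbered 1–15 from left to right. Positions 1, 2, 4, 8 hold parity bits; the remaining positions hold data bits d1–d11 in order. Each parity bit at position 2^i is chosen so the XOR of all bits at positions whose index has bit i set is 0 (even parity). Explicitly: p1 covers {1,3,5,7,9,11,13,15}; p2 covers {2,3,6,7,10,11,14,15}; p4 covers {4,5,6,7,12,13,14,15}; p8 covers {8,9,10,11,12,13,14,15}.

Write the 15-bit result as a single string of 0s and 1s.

110001010001011

Place data at non-parity positions: p1 p2 0 p4 0 1 0 p8 0 0 0 1 0 1 1
p1 (pos 1,3,5,7,9,11,13,15): XOR of data positions = 0⊕0⊕0⊕0⊕0⊕0⊕1 = 1
p2 (pos 2,3,6,7,10,11,14,15): XOR of data positions = 0⊕1⊕0⊕0⊕0⊕1⊕1 = 1
p4 (pos 4,5,6,7,12,13,14,15): XOR of data positions = 0⊕1⊕0⊕1⊕0⊕1⊕1 = 0
p8 (pos 8,9,10,11,12,13,14,15): XOR of data positions = 0⊕0⊕0⊕1⊕0⊕1⊕1 = 1
Codeword: 110001010001011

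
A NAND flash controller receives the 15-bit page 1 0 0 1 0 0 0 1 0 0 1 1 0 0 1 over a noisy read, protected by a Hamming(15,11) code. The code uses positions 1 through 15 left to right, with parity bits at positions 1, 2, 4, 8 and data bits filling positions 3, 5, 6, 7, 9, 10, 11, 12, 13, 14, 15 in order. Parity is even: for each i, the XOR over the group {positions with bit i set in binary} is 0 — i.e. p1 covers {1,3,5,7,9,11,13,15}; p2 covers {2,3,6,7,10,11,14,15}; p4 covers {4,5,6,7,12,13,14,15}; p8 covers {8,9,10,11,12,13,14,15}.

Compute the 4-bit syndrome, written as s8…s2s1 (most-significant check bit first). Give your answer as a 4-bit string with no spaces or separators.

0101

s1 (pos 1,3,5,7,9,11,13,15): 1⊕0⊕0⊕0⊕0⊕1⊕0⊕1 = 1
s2 (pos 2,3,6,7,10,11,14,15): 0⊕0⊕0⊕0⊕0⊕1⊕0⊕1 = 0
s4 (pos 4,5,6,7,12,13,14,15): 1⊕0⊕0⊕0⊕1⊕0⊕0⊕1 = 1
s8 (pos 8,9,10,11,12,13,14,15): 1⊕0⊕0⊕1⊕1⊕0⊕0⊕1 = 0
Syndrome s8…s1 = 0101 → error at position 5.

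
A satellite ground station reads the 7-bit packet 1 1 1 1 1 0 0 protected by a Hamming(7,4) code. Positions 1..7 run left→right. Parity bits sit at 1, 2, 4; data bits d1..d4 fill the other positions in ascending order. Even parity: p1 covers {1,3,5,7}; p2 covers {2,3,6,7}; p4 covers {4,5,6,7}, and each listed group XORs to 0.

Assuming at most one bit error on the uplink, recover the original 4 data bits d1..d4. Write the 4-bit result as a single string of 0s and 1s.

s1 (pos 1,3,5,7): 1⊕1⊕1⊕0 = 1
s2 (pos 2,3,6,7): 1⊕1⊕0⊕0 = 0
s4 (pos 4,5,6,7): 1⊕1⊕0⊕0 = 0
Syndrome s4…s1 = 001 → error at position 1.
Flip position 1: 1111100 → 0111100
Read data bits from positions 3,5,6,7: 1100

1100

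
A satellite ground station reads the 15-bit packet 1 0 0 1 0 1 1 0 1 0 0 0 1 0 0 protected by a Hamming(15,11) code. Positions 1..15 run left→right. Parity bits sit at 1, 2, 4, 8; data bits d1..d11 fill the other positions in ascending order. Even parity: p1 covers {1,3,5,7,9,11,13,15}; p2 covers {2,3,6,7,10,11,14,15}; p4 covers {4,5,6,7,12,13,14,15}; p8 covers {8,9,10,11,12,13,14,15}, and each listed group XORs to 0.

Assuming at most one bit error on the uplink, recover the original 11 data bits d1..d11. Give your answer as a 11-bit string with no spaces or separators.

s1 (pos 1,3,5,7,9,11,13,15): 1⊕0⊕0⊕1⊕1⊕0⊕1⊕0 = 0
s2 (pos 2,3,6,7,10,11,14,15): 0⊕0⊕1⊕1⊕0⊕0⊕0⊕0 = 0
s4 (pos 4,5,6,7,12,13,14,15): 1⊕0⊕1⊕1⊕0⊕1⊕0⊕0 = 0
s8 (pos 8,9,10,11,12,13,14,15): 0⊕1⊕0⊕0⊕0⊕1⊕0⊕0 = 0
Syndrome s8…s1 = 0000 → no error.
Read data bits from positions 3,5,6,7,9,10,11,12,13,14,15: 00111000100

00111000100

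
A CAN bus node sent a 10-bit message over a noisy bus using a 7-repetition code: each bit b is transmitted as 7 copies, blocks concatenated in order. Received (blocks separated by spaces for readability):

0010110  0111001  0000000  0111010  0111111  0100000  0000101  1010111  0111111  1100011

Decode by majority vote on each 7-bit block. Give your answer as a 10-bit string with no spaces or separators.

0101100111

Block 1 (0010110): 3 ones → 0
Block 2 (0111001): 4 ones → 1
Block 3 (0000000): 0 ones → 0
Block 4 (0111010): 4 ones → 1
Block 5 (0111111): 6 ones → 1
Block 6 (0100000): 1 one → 0
Block 7 (0000101): 2 ones → 0
Block 8 (1010111): 5 ones → 1
Block 9 (0111111): 6 ones → 1
Block 10 (1100011): 4 ones → 1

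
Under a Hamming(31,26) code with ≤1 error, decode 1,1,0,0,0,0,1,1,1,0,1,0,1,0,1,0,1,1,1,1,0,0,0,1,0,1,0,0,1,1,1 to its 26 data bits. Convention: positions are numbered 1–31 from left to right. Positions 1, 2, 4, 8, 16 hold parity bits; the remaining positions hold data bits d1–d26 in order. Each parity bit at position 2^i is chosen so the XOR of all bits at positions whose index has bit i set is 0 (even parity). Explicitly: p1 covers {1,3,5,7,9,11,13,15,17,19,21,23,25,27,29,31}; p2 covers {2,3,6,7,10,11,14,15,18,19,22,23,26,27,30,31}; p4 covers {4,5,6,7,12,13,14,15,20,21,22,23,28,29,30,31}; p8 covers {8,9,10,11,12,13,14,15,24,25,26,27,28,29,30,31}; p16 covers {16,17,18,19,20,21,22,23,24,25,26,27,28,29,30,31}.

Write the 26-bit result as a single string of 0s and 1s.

s1 (pos 1,3,5,7,9,11,13,15,17,19,21,23,25,27,29,31): 1⊕0⊕0⊕1⊕1⊕1⊕1⊕1⊕1⊕1⊕0⊕0⊕0⊕0⊕1⊕1 = 0
s2 (pos 2,3,6,7,10,11,14,15,18,19,22,23,26,27,30,31): 1⊕0⊕0⊕1⊕0⊕1⊕0⊕1⊕1⊕1⊕0⊕0⊕1⊕0⊕1⊕1 = 1
s4 (pos 4,5,6,7,12,13,14,15,20,21,22,23,28,29,30,31): 0⊕0⊕0⊕1⊕0⊕1⊕0⊕1⊕1⊕0⊕0⊕0⊕0⊕1⊕1⊕1 = 1
s8 (pos 8,9,10,11,12,13,14,15,24,25,26,27,28,29,30,31): 1⊕1⊕0⊕1⊕0⊕1⊕0⊕1⊕1⊕0⊕1⊕0⊕0⊕1⊕1⊕1 = 0
s16 (pos 16,17,18,19,20,21,22,23,24,25,26,27,28,29,30,31): 0⊕1⊕1⊕1⊕1⊕0⊕0⊕0⊕1⊕0⊕1⊕0⊕0⊕1⊕1⊕1 = 1
Syndrome s16…s1 = 10110 → error at position 22.
Flip position 22: 1100001110101010111100010100111 → 1100001110101010111101010100111
Read data bits from positions 3,5,6,7,9,10,11,12,13,14,15,17,18,19,20,21,22,23,24,25,26,27,28,29,30,31: 00011010101111101010100111

00011010101111101010100111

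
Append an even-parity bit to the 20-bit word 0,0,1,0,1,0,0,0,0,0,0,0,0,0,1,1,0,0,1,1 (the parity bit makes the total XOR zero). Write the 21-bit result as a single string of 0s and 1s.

XOR of the 20 data bits: 0⊕0⊕1⊕0⊕1⊕0⊕0⊕0⊕0⊕0⊕0⊕0⊕0⊕0⊕1⊕1⊕0⊕0⊕1⊕1 = 0
Parity bit = 0 (so all 21 bits XOR to 0).

001010000000001100110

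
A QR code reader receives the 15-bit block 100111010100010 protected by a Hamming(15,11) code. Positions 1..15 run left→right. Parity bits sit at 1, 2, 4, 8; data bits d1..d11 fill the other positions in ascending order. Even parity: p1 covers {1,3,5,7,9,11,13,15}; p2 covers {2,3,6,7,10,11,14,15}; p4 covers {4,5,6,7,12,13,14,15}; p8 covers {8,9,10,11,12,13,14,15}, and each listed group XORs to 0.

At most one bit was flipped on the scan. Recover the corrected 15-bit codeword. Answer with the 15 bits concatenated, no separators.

s1 (pos 1,3,5,7,9,11,13,15): 1⊕0⊕1⊕0⊕0⊕0⊕0⊕0 = 0
s2 (pos 2,3,6,7,10,11,14,15): 0⊕0⊕1⊕0⊕1⊕0⊕1⊕0 = 1
s4 (pos 4,5,6,7,12,13,14,15): 1⊕1⊕1⊕0⊕0⊕0⊕1⊕0 = 0
s8 (pos 8,9,10,11,12,13,14,15): 1⊕0⊕1⊕0⊕0⊕0⊕1⊕0 = 1
Syndrome s8…s1 = 1010 → error at position 10.
Flip position 10: 100111010100010 → 100111010000010

100111010000010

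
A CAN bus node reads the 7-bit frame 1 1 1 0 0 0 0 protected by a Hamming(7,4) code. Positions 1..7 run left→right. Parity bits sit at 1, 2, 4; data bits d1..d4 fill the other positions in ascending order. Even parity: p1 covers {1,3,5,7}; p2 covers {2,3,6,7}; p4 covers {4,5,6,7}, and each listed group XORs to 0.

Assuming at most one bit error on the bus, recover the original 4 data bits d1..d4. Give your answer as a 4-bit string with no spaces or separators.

s1 (pos 1,3,5,7): 1⊕1⊕0⊕0 = 0
s2 (pos 2,3,6,7): 1⊕1⊕0⊕0 = 0
s4 (pos 4,5,6,7): 0⊕0⊕0⊕0 = 0
Syndrome s4…s1 = 000 → no error.
Read data bits from positions 3,5,6,7: 1000

1000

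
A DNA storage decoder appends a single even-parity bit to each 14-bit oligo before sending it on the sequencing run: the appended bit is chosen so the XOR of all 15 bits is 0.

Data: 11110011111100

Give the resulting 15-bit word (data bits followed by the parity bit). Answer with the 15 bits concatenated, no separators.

XOR of the 14 data bits: 1⊕1⊕1⊕1⊕0⊕0⊕1⊕1⊕1⊕1⊕1⊕1⊕0⊕0 = 0
Parity bit = 0 (so all 15 bits XOR to 0).

111100111111000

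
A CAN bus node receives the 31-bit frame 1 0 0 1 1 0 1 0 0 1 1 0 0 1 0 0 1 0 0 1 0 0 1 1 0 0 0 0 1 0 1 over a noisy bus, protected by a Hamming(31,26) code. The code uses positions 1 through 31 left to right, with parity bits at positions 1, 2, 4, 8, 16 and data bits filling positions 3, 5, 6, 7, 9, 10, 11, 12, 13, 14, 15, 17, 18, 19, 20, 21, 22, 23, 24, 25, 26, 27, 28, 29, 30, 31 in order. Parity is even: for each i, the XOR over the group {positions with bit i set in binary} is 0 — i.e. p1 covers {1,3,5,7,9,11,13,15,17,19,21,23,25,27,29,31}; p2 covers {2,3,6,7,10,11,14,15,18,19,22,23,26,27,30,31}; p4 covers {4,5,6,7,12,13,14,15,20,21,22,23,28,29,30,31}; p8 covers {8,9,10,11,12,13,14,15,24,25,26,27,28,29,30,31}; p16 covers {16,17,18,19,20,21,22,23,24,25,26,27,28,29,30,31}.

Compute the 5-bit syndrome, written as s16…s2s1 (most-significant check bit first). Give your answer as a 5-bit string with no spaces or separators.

s1 (pos 1,3,5,7,9,11,13,15,17,19,21,23,25,27,29,31): 1⊕0⊕1⊕1⊕0⊕1⊕0⊕0⊕1⊕0⊕0⊕1⊕0⊕0⊕1⊕1 = 0
s2 (pos 2,3,6,7,10,11,14,15,18,19,22,23,26,27,30,31): 0⊕0⊕0⊕1⊕1⊕1⊕1⊕0⊕0⊕0⊕0⊕1⊕0⊕0⊕0⊕1 = 0
s4 (pos 4,5,6,7,12,13,14,15,20,21,22,23,28,29,30,31): 1⊕1⊕0⊕1⊕0⊕0⊕1⊕0⊕1⊕0⊕0⊕1⊕0⊕1⊕0⊕1 = 0
s8 (pos 8,9,10,11,12,13,14,15,24,25,26,27,28,29,30,31): 0⊕0⊕1⊕1⊕0⊕0⊕1⊕0⊕1⊕0⊕0⊕0⊕0⊕1⊕0⊕1 = 0
s16 (pos 16,17,18,19,20,21,22,23,24,25,26,27,28,29,30,31): 0⊕1⊕0⊕0⊕1⊕0⊕0⊕1⊕1⊕0⊕0⊕0⊕0⊕1⊕0⊕1 = 0
Syndrome s16…s1 = 00000 → no error.

00000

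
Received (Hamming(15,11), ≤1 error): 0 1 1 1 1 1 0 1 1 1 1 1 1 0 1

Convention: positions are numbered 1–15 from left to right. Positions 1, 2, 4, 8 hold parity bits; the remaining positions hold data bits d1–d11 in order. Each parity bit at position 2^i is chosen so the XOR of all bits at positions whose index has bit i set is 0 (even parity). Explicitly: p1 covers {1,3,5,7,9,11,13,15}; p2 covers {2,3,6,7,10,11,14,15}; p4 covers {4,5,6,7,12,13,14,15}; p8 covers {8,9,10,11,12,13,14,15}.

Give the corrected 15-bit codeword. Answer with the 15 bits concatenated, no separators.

011111001111101

s1 (pos 1,3,5,7,9,11,13,15): 0⊕1⊕1⊕0⊕1⊕1⊕1⊕1 = 0
s2 (pos 2,3,6,7,10,11,14,15): 1⊕1⊕1⊕0⊕1⊕1⊕0⊕1 = 0
s4 (pos 4,5,6,7,12,13,14,15): 1⊕1⊕1⊕0⊕1⊕1⊕0⊕1 = 0
s8 (pos 8,9,10,11,12,13,14,15): 1⊕1⊕1⊕1⊕1⊕1⊕0⊕1 = 1
Syndrome s8…s1 = 1000 → error at position 8.
Flip position 8: 011111011111101 → 011111001111101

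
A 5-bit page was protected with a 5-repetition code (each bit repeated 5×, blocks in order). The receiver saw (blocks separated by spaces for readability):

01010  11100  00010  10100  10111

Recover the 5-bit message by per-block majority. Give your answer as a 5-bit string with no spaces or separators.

Block 1 (01010): 2 ones → 0
Block 2 (11100): 3 ones → 1
Block 3 (00010): 1 one → 0
Block 4 (10100): 2 ones → 0
Block 5 (10111): 4 ones → 1

01001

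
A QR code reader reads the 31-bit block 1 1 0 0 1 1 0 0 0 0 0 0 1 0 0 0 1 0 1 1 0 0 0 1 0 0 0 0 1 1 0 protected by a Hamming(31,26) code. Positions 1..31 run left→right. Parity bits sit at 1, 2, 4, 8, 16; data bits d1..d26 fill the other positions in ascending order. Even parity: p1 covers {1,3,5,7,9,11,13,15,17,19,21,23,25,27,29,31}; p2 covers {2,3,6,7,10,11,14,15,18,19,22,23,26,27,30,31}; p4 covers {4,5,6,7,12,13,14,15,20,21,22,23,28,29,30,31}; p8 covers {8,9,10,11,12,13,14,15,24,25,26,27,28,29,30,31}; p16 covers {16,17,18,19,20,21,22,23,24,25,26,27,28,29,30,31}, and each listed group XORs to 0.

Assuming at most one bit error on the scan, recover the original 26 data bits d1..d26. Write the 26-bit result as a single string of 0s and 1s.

01100000100101100010000110

s1 (pos 1,3,5,7,9,11,13,15,17,19,21,23,25,27,29,31): 1⊕0⊕1⊕0⊕0⊕0⊕1⊕0⊕1⊕1⊕0⊕0⊕0⊕0⊕1⊕0 = 0
s2 (pos 2,3,6,7,10,11,14,15,18,19,22,23,26,27,30,31): 1⊕0⊕1⊕0⊕0⊕0⊕0⊕0⊕0⊕1⊕0⊕0⊕0⊕0⊕1⊕0 = 0
s4 (pos 4,5,6,7,12,13,14,15,20,21,22,23,28,29,30,31): 0⊕1⊕1⊕0⊕0⊕1⊕0⊕0⊕1⊕0⊕0⊕0⊕0⊕1⊕1⊕0 = 0
s8 (pos 8,9,10,11,12,13,14,15,24,25,26,27,28,29,30,31): 0⊕0⊕0⊕0⊕0⊕1⊕0⊕0⊕1⊕0⊕0⊕0⊕0⊕1⊕1⊕0 = 0
s16 (pos 16,17,18,19,20,21,22,23,24,25,26,27,28,29,30,31): 0⊕1⊕0⊕1⊕1⊕0⊕0⊕0⊕1⊕0⊕0⊕0⊕0⊕1⊕1⊕0 = 0
Syndrome s16…s1 = 00000 → no error.
Read data bits from positions 3,5,6,7,9,10,11,12,13,14,15,17,18,19,20,21,22,23,24,25,26,27,28,29,30,31: 01100000100101100010000110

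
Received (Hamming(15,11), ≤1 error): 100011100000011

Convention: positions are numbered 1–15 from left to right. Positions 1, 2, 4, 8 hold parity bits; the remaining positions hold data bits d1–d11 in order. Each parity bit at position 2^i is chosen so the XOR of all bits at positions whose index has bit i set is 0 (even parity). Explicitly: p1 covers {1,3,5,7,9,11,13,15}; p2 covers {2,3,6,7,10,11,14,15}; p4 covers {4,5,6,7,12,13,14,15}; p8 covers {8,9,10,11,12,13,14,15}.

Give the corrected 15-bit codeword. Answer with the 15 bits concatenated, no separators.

100111100000011

s1 (pos 1,3,5,7,9,11,13,15): 1⊕0⊕1⊕1⊕0⊕0⊕0⊕1 = 0
s2 (pos 2,3,6,7,10,11,14,15): 0⊕0⊕1⊕1⊕0⊕0⊕1⊕1 = 0
s4 (pos 4,5,6,7,12,13,14,15): 0⊕1⊕1⊕1⊕0⊕0⊕1⊕1 = 1
s8 (pos 8,9,10,11,12,13,14,15): 0⊕0⊕0⊕0⊕0⊕0⊕1⊕1 = 0
Syndrome s8…s1 = 0100 → error at position 4.
Flip position 4: 100011100000011 → 100111100000011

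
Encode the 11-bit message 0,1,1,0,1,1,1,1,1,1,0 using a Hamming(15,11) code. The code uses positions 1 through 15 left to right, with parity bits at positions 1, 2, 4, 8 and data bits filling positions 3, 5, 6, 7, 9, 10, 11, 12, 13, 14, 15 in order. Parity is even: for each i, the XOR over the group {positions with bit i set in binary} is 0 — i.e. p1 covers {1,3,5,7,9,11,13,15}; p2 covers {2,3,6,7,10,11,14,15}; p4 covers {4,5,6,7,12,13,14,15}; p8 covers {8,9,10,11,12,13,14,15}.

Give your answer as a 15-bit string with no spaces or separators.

000111001111110

Place data at non-parity positions: p1 p2 0 p4 1 1 0 p8 1 1 1 1 1 1 0
p1 (pos 1,3,5,7,9,11,13,15): XOR of data positions = 0⊕1⊕0⊕1⊕1⊕1⊕0 = 0
p2 (pos 2,3,6,7,10,11,14,15): XOR of data positions = 0⊕1⊕0⊕1⊕1⊕1⊕0 = 0
p4 (pos 4,5,6,7,12,13,14,15): XOR of data positions = 1⊕1⊕0⊕1⊕1⊕1⊕0 = 1
p8 (pos 8,9,10,11,12,13,14,15): XOR of data positions = 1⊕1⊕1⊕1⊕1⊕1⊕0 = 0
Codeword: 000111001111110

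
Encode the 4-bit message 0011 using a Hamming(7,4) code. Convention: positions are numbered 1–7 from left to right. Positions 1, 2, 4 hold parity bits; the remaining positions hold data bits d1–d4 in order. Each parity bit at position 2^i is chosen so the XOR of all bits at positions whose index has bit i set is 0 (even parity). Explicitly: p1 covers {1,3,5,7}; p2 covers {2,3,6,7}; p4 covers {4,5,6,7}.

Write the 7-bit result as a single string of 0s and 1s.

1000011

Place data at non-parity positions: p1 p2 0 p4 0 1 1
p1 (pos 1,3,5,7): XOR of data positions = 0⊕0⊕1 = 1
p2 (pos 2,3,6,7): XOR of data positions = 0⊕1⊕1 = 0
p4 (pos 4,5,6,7): XOR of data positions = 0⊕1⊕1 = 0
Codeword: 1000011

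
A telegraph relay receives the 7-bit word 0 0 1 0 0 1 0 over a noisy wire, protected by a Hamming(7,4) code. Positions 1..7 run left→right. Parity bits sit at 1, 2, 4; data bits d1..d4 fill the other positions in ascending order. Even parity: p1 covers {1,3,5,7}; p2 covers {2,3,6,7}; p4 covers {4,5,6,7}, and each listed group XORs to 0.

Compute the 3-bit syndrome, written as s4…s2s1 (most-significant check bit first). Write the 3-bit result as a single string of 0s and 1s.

s1 (pos 1,3,5,7): 0⊕1⊕0⊕0 = 1
s2 (pos 2,3,6,7): 0⊕1⊕1⊕0 = 0
s4 (pos 4,5,6,7): 0⊕0⊕1⊕0 = 1
Syndrome s4…s1 = 101 → error at position 5.

101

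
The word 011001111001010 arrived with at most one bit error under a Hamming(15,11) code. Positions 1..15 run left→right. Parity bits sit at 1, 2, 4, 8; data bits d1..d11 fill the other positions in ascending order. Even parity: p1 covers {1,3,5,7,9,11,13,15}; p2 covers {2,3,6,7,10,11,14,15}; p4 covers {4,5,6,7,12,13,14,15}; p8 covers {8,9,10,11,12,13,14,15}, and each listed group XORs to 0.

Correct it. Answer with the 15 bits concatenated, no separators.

s1 (pos 1,3,5,7,9,11,13,15): 0⊕1⊕0⊕1⊕1⊕0⊕0⊕0 = 1
s2 (pos 2,3,6,7,10,11,14,15): 1⊕1⊕1⊕1⊕0⊕0⊕1⊕0 = 1
s4 (pos 4,5,6,7,12,13,14,15): 0⊕0⊕1⊕1⊕1⊕0⊕1⊕0 = 0
s8 (pos 8,9,10,11,12,13,14,15): 1⊕1⊕0⊕0⊕1⊕0⊕1⊕0 = 0
Syndrome s8…s1 = 0011 → error at position 3.
Flip position 3: 011001111001010 → 010001111001010

010001111001010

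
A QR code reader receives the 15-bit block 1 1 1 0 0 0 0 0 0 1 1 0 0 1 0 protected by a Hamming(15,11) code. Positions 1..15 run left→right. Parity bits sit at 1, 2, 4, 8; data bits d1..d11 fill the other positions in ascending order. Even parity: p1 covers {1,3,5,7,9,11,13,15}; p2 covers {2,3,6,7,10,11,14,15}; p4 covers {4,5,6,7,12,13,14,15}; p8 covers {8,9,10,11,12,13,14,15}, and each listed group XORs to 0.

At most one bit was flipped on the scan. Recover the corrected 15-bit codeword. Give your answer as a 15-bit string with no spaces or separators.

s1 (pos 1,3,5,7,9,11,13,15): 1⊕1⊕0⊕0⊕0⊕1⊕0⊕0 = 1
s2 (pos 2,3,6,7,10,11,14,15): 1⊕1⊕0⊕0⊕1⊕1⊕1⊕0 = 1
s4 (pos 4,5,6,7,12,13,14,15): 0⊕0⊕0⊕0⊕0⊕0⊕1⊕0 = 1
s8 (pos 8,9,10,11,12,13,14,15): 0⊕0⊕1⊕1⊕0⊕0⊕1⊕0 = 1
Syndrome s8…s1 = 1111 → error at position 15.
Flip position 15: 111000000110010 → 111000000110011

111000000110011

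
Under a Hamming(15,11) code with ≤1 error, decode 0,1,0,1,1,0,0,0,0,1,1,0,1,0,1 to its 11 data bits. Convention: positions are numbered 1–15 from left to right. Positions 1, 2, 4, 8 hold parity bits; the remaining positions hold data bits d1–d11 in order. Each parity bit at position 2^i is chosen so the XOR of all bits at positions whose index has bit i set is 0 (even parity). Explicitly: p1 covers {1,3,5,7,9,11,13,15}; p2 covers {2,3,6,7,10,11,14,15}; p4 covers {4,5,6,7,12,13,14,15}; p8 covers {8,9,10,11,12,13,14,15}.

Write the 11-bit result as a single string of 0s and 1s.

01000110101

s1 (pos 1,3,5,7,9,11,13,15): 0⊕0⊕1⊕0⊕0⊕1⊕1⊕1 = 0
s2 (pos 2,3,6,7,10,11,14,15): 1⊕0⊕0⊕0⊕1⊕1⊕0⊕1 = 0
s4 (pos 4,5,6,7,12,13,14,15): 1⊕1⊕0⊕0⊕0⊕1⊕0⊕1 = 0
s8 (pos 8,9,10,11,12,13,14,15): 0⊕0⊕1⊕1⊕0⊕1⊕0⊕1 = 0
Syndrome s8…s1 = 0000 → no error.
Read data bits from positions 3,5,6,7,9,10,11,12,13,14,15: 01000110101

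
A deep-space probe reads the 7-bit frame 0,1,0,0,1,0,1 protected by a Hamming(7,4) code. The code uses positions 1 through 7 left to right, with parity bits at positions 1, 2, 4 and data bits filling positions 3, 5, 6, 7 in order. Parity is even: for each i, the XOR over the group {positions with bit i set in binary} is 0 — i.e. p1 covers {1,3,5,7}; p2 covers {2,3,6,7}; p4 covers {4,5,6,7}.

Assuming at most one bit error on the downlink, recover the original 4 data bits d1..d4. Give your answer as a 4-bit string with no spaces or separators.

s1 (pos 1,3,5,7): 0⊕0⊕1⊕1 = 0
s2 (pos 2,3,6,7): 1⊕0⊕0⊕1 = 0
s4 (pos 4,5,6,7): 0⊕1⊕0⊕1 = 0
Syndrome s4…s1 = 000 → no error.
Read data bits from positions 3,5,6,7: 0101

0101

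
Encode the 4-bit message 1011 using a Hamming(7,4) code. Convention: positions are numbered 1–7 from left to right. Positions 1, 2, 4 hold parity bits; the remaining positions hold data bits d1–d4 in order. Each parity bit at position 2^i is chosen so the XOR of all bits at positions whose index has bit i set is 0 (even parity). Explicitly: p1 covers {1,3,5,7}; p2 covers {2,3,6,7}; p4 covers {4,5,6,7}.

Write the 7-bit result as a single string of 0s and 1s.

0110011

Place data at non-parity positions: p1 p2 1 p4 0 1 1
p1 (pos 1,3,5,7): XOR of data positions = 1⊕0⊕1 = 0
p2 (pos 2,3,6,7): XOR of data positions = 1⊕1⊕1 = 1
p4 (pos 4,5,6,7): XOR of data positions = 0⊕1⊕1 = 0
Codeword: 0110011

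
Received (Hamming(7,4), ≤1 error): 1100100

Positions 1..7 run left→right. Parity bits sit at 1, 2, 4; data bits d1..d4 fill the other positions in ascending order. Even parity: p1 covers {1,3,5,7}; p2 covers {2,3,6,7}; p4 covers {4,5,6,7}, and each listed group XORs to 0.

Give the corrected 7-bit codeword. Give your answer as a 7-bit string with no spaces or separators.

1100110

s1 (pos 1,3,5,7): 1⊕0⊕1⊕0 = 0
s2 (pos 2,3,6,7): 1⊕0⊕0⊕0 = 1
s4 (pos 4,5,6,7): 0⊕1⊕0⊕0 = 1
Syndrome s4…s1 = 110 → error at position 6.
Flip position 6: 1100100 → 1100110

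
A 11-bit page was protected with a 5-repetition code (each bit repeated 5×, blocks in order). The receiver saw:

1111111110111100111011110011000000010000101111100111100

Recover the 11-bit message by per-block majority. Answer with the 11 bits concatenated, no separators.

11111000111

Block 1 (11111): 5 ones → 1
Block 2 (11110): 4 ones → 1
Block 3 (11110): 4 ones → 1
Block 4 (01110): 3 ones → 1
Block 5 (11110): 4 ones → 1
Block 6 (01100): 2 ones → 0
Block 7 (00000): 0 ones → 0
Block 8 (10000): 1 one → 0
Block 9 (10111): 4 ones → 1
Block 10 (11001): 3 ones → 1
Block 11 (11100): 3 ones → 1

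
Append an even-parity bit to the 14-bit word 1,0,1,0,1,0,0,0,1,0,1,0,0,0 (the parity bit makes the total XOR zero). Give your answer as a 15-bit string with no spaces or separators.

101010001010001

XOR of the 14 data bits: 1⊕0⊕1⊕0⊕1⊕0⊕0⊕0⊕1⊕0⊕1⊕0⊕0⊕0 = 1
Parity bit = 1 (so all 15 bits XOR to 0).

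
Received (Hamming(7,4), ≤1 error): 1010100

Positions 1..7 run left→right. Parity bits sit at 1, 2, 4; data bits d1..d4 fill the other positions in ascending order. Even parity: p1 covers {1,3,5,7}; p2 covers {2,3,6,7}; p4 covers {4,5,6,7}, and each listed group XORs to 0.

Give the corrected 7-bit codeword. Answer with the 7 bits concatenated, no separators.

s1 (pos 1,3,5,7): 1⊕1⊕1⊕0 = 1
s2 (pos 2,3,6,7): 0⊕1⊕0⊕0 = 1
s4 (pos 4,5,6,7): 0⊕1⊕0⊕0 = 1
Syndrome s4…s1 = 111 → error at position 7.
Flip position 7: 1010100 → 1010101

1010101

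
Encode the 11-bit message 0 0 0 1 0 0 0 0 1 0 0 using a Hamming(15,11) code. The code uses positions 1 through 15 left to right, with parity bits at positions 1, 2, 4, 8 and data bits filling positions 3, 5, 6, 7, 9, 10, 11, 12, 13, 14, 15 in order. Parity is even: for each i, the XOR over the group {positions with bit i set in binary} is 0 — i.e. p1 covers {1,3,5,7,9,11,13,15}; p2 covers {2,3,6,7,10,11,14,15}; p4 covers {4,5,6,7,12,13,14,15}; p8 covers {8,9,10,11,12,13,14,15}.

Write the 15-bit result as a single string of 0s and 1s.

010000110000100

Place data at non-parity positions: p1 p2 0 p4 0 0 1 p8 0 0 0 0 1 0 0
p1 (pos 1,3,5,7,9,11,13,15): XOR of data positions = 0⊕0⊕1⊕0⊕0⊕1⊕0 = 0
p2 (pos 2,3,6,7,10,11,14,15): XOR of data positions = 0⊕0⊕1⊕0⊕0⊕0⊕0 = 1
p4 (pos 4,5,6,7,12,13,14,15): XOR of data positions = 0⊕0⊕1⊕0⊕1⊕0⊕0 = 0
p8 (pos 8,9,10,11,12,13,14,15): XOR of data positions = 0⊕0⊕0⊕0⊕1⊕0⊕0 = 1
Codeword: 010000110000100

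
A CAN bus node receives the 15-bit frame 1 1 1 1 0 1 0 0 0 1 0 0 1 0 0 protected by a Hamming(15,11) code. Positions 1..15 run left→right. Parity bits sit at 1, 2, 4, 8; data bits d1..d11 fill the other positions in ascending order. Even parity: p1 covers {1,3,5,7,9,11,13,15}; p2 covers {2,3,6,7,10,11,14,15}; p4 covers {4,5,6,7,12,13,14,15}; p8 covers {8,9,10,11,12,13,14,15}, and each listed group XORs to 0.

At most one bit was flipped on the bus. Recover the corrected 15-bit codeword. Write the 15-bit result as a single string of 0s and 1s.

s1 (pos 1,3,5,7,9,11,13,15): 1⊕1⊕0⊕0⊕0⊕0⊕1⊕0 = 1
s2 (pos 2,3,6,7,10,11,14,15): 1⊕1⊕1⊕0⊕1⊕0⊕0⊕0 = 0
s4 (pos 4,5,6,7,12,13,14,15): 1⊕0⊕1⊕0⊕0⊕1⊕0⊕0 = 1
s8 (pos 8,9,10,11,12,13,14,15): 0⊕0⊕1⊕0⊕0⊕1⊕0⊕0 = 0
Syndrome s8…s1 = 0101 → error at position 5.
Flip position 5: 111101000100100 → 111111000100100

111111000100100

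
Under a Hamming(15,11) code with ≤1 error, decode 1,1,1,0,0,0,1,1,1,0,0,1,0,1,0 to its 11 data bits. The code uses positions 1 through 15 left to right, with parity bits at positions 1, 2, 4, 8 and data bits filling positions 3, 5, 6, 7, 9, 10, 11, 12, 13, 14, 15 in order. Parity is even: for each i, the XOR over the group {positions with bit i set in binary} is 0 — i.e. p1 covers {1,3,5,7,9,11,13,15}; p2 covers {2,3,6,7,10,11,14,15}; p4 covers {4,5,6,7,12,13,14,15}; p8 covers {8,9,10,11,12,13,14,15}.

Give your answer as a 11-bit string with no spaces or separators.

10011001010

s1 (pos 1,3,5,7,9,11,13,15): 1⊕1⊕0⊕1⊕1⊕0⊕0⊕0 = 0
s2 (pos 2,3,6,7,10,11,14,15): 1⊕1⊕0⊕1⊕0⊕0⊕1⊕0 = 0
s4 (pos 4,5,6,7,12,13,14,15): 0⊕0⊕0⊕1⊕1⊕0⊕1⊕0 = 1
s8 (pos 8,9,10,11,12,13,14,15): 1⊕1⊕0⊕0⊕1⊕0⊕1⊕0 = 0
Syndrome s8…s1 = 0100 → error at position 4.
Flip position 4: 111000111001010 → 111100111001010
Read data bits from positions 3,5,6,7,9,10,11,12,13,14,15: 10011001010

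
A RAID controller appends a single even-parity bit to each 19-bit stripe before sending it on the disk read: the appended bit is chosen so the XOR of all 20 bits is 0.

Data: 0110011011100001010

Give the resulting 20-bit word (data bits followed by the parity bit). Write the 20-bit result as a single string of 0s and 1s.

XOR of the 19 data bits: 0⊕1⊕1⊕0⊕0⊕1⊕1⊕0⊕1⊕1⊕1⊕0⊕0⊕0⊕0⊕1⊕0⊕1⊕0 = 1
Parity bit = 1 (so all 20 bits XOR to 0).

01100110111000010101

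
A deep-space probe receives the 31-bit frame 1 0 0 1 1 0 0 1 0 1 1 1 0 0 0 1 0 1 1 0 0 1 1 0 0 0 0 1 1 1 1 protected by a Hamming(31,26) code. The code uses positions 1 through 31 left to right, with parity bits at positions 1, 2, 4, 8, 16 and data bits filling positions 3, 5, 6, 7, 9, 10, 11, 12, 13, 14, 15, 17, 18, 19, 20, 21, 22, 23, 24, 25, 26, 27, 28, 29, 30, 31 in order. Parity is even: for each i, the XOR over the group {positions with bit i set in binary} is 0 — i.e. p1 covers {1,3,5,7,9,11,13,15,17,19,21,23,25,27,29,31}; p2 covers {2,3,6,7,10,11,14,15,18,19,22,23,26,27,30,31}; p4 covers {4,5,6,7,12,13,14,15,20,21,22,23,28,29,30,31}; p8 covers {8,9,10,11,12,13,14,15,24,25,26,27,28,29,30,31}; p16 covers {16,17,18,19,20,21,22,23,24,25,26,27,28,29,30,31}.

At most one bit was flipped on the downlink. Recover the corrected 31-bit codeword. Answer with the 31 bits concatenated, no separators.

1001100101110001011011100001111

s1 (pos 1,3,5,7,9,11,13,15,17,19,21,23,25,27,29,31): 1⊕0⊕1⊕0⊕0⊕1⊕0⊕0⊕0⊕1⊕0⊕1⊕0⊕0⊕1⊕1 = 1
s2 (pos 2,3,6,7,10,11,14,15,18,19,22,23,26,27,30,31): 0⊕0⊕0⊕0⊕1⊕1⊕0⊕0⊕1⊕1⊕1⊕1⊕0⊕0⊕1⊕1 = 0
s4 (pos 4,5,6,7,12,13,14,15,20,21,22,23,28,29,30,31): 1⊕1⊕0⊕0⊕1⊕0⊕0⊕0⊕0⊕0⊕1⊕1⊕1⊕1⊕1⊕1 = 1
s8 (pos 8,9,10,11,12,13,14,15,24,25,26,27,28,29,30,31): 1⊕0⊕1⊕1⊕1⊕0⊕0⊕0⊕0⊕0⊕0⊕0⊕1⊕1⊕1⊕1 = 0
s16 (pos 16,17,18,19,20,21,22,23,24,25,26,27,28,29,30,31): 1⊕0⊕1⊕1⊕0⊕0⊕1⊕1⊕0⊕0⊕0⊕0⊕1⊕1⊕1⊕1 = 1
Syndrome s16…s1 = 10101 → error at position 21.
Flip position 21: 1001100101110001011001100001111 → 1001100101110001011011100001111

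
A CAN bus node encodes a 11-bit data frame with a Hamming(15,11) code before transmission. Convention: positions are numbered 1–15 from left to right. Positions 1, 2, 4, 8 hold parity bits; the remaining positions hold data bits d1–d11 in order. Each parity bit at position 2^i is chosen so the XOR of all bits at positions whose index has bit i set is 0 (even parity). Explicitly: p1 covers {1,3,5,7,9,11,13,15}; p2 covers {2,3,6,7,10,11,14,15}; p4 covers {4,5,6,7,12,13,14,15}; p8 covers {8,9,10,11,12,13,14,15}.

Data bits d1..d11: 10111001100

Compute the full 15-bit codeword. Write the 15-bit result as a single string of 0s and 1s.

011001111001100

Place data at non-parity positions: p1 p2 1 p4 0 1 1 p8 1 0 0 1 1 0 0
p1 (pos 1,3,5,7,9,11,13,15): XOR of data positions = 1⊕0⊕1⊕1⊕0⊕1⊕0 = 0
p2 (pos 2,3,6,7,10,11,14,15): XOR of data positions = 1⊕1⊕1⊕0⊕0⊕0⊕0 = 1
p4 (pos 4,5,6,7,12,13,14,15): XOR of data positions = 0⊕1⊕1⊕1⊕1⊕0⊕0 = 0
p8 (pos 8,9,10,11,12,13,14,15): XOR of data positions = 1⊕0⊕0⊕1⊕1⊕0⊕0 = 1
Codeword: 011001111001100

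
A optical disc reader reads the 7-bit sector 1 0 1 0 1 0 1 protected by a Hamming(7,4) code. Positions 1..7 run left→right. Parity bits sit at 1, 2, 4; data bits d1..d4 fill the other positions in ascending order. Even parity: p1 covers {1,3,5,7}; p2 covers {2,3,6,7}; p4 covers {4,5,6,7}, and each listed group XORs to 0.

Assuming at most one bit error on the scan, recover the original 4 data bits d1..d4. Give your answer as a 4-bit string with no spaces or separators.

s1 (pos 1,3,5,7): 1⊕1⊕1⊕1 = 0
s2 (pos 2,3,6,7): 0⊕1⊕0⊕1 = 0
s4 (pos 4,5,6,7): 0⊕1⊕0⊕1 = 0
Syndrome s4…s1 = 000 → no error.
Read data bits from positions 3,5,6,7: 1101

1101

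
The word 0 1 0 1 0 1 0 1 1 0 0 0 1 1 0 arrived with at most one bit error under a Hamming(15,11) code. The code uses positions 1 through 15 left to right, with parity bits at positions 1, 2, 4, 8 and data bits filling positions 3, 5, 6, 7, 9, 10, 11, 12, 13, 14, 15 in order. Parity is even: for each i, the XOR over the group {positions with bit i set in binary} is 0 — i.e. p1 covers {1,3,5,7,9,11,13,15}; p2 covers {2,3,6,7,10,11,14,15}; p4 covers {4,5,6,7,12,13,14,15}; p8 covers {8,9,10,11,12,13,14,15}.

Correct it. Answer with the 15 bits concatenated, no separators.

s1 (pos 1,3,5,7,9,11,13,15): 0⊕0⊕0⊕0⊕1⊕0⊕1⊕0 = 0
s2 (pos 2,3,6,7,10,11,14,15): 1⊕0⊕1⊕0⊕0⊕0⊕1⊕0 = 1
s4 (pos 4,5,6,7,12,13,14,15): 1⊕0⊕1⊕0⊕0⊕1⊕1⊕0 = 0
s8 (pos 8,9,10,11,12,13,14,15): 1⊕1⊕0⊕0⊕0⊕1⊕1⊕0 = 0
Syndrome s8…s1 = 0010 → error at position 2.
Flip position 2: 010101011000110 → 000101011000110

000101011000110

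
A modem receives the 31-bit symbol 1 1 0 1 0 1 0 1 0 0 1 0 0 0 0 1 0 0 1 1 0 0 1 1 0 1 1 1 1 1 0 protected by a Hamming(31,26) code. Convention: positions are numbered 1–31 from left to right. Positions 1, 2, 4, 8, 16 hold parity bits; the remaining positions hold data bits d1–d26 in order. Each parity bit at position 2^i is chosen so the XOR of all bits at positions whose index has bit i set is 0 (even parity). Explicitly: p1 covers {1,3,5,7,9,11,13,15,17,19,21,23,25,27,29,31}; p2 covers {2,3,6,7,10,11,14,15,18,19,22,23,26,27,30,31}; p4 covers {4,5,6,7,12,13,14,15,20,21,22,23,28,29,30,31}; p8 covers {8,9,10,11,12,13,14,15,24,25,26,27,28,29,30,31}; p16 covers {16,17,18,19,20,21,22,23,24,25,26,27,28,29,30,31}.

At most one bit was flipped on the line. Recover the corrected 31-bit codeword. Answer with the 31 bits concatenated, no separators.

1100010100100001001100110111110

s1 (pos 1,3,5,7,9,11,13,15,17,19,21,23,25,27,29,31): 1⊕0⊕0⊕0⊕0⊕1⊕0⊕0⊕0⊕1⊕0⊕1⊕0⊕1⊕1⊕0 = 0
s2 (pos 2,3,6,7,10,11,14,15,18,19,22,23,26,27,30,31): 1⊕0⊕1⊕0⊕0⊕1⊕0⊕0⊕0⊕1⊕0⊕1⊕1⊕1⊕1⊕0 = 0
s4 (pos 4,5,6,7,12,13,14,15,20,21,22,23,28,29,30,31): 1⊕0⊕1⊕0⊕0⊕0⊕0⊕0⊕1⊕0⊕0⊕1⊕1⊕1⊕1⊕0 = 1
s8 (pos 8,9,10,11,12,13,14,15,24,25,26,27,28,29,30,31): 1⊕0⊕0⊕1⊕0⊕0⊕0⊕0⊕1⊕0⊕1⊕1⊕1⊕1⊕1⊕0 = 0
s16 (pos 16,17,18,19,20,21,22,23,24,25,26,27,28,29,30,31): 1⊕0⊕0⊕1⊕1⊕0⊕0⊕1⊕1⊕0⊕1⊕1⊕1⊕1⊕1⊕0 = 0
Syndrome s16…s1 = 00100 → error at position 4.
Flip position 4: 1101010100100001001100110111110 → 1100010100100001001100110111110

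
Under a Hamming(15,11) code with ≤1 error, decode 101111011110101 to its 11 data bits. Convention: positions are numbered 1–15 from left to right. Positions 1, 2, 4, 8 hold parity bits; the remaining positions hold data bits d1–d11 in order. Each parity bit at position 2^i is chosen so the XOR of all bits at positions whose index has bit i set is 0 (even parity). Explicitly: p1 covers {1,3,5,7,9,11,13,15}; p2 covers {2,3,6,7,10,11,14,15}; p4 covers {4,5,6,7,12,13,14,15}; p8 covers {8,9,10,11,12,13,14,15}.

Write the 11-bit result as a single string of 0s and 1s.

11111110101

s1 (pos 1,3,5,7,9,11,13,15): 1⊕1⊕1⊕0⊕1⊕1⊕1⊕1 = 1
s2 (pos 2,3,6,7,10,11,14,15): 0⊕1⊕1⊕0⊕1⊕1⊕0⊕1 = 1
s4 (pos 4,5,6,7,12,13,14,15): 1⊕1⊕1⊕0⊕0⊕1⊕0⊕1 = 1
s8 (pos 8,9,10,11,12,13,14,15): 1⊕1⊕1⊕1⊕0⊕1⊕0⊕1 = 0
Syndrome s8…s1 = 0111 → error at position 7.
Flip position 7: 101111011110101 → 101111111110101
Read data bits from positions 3,5,6,7,9,10,11,12,13,14,15: 11111110101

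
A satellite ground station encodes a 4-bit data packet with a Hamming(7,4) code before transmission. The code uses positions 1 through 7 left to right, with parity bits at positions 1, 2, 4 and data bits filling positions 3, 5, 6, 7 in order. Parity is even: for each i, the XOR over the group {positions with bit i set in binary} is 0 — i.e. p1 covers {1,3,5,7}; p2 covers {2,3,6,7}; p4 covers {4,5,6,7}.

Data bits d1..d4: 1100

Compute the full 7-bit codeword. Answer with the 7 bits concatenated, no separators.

0111100

Place data at non-parity positions: p1 p2 1 p4 1 0 0
p1 (pos 1,3,5,7): XOR of data positions = 1⊕1⊕0 = 0
p2 (pos 2,3,6,7): XOR of data positions = 1⊕0⊕0 = 1
p4 (pos 4,5,6,7): XOR of data positions = 1⊕0⊕0 = 1
Codeword: 0111100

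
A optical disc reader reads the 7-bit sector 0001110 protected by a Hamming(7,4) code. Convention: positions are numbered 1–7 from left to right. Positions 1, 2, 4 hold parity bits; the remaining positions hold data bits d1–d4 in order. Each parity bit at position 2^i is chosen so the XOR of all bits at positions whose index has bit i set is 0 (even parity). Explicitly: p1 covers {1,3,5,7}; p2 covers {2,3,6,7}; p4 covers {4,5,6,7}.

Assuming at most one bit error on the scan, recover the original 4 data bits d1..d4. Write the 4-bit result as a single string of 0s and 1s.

0111

s1 (pos 1,3,5,7): 0⊕0⊕1⊕0 = 1
s2 (pos 2,3,6,7): 0⊕0⊕1⊕0 = 1
s4 (pos 4,5,6,7): 1⊕1⊕1⊕0 = 1
Syndrome s4…s1 = 111 → error at position 7.
Flip position 7: 0001110 → 0001111
Read data bits from positions 3,5,6,7: 0111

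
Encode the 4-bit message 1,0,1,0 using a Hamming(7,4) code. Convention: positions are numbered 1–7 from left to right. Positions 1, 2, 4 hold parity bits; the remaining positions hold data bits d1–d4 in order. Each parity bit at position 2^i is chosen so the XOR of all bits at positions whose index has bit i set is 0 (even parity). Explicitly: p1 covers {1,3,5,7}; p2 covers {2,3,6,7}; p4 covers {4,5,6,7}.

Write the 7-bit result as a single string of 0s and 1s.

1011010

Place data at non-parity positions: p1 p2 1 p4 0 1 0
p1 (pos 1,3,5,7): XOR of data positions = 1⊕0⊕0 = 1
p2 (pos 2,3,6,7): XOR of data positions = 1⊕1⊕0 = 0
p4 (pos 4,5,6,7): XOR of data positions = 0⊕1⊕0 = 1
Codeword: 1011010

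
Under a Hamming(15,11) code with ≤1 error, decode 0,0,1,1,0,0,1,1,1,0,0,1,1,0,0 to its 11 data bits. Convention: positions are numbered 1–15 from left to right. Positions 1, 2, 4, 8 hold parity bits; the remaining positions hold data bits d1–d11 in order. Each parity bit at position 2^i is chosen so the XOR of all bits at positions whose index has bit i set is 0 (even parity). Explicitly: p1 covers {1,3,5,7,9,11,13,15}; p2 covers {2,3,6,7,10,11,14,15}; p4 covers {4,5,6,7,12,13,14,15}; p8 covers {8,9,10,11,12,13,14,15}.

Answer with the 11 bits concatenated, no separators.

s1 (pos 1,3,5,7,9,11,13,15): 0⊕1⊕0⊕1⊕1⊕0⊕1⊕0 = 0
s2 (pos 2,3,6,7,10,11,14,15): 0⊕1⊕0⊕1⊕0⊕0⊕0⊕0 = 0
s4 (pos 4,5,6,7,12,13,14,15): 1⊕0⊕0⊕1⊕1⊕1⊕0⊕0 = 0
s8 (pos 8,9,10,11,12,13,14,15): 1⊕1⊕0⊕0⊕1⊕1⊕0⊕0 = 0
Syndrome s8…s1 = 0000 → no error.
Read data bits from positions 3,5,6,7,9,10,11,12,13,14,15: 10011001100

10011001100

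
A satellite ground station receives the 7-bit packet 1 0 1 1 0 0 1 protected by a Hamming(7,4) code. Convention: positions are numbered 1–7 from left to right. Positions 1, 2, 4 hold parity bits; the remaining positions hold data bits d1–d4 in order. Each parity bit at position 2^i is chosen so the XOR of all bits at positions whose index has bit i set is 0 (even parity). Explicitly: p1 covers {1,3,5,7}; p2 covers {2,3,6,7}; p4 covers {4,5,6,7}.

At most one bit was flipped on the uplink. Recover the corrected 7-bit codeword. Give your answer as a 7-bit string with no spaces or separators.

0011001

s1 (pos 1,3,5,7): 1⊕1⊕0⊕1 = 1
s2 (pos 2,3,6,7): 0⊕1⊕0⊕1 = 0
s4 (pos 4,5,6,7): 1⊕0⊕0⊕1 = 0
Syndrome s4…s1 = 001 → error at position 1.
Flip position 1: 1011001 → 0011001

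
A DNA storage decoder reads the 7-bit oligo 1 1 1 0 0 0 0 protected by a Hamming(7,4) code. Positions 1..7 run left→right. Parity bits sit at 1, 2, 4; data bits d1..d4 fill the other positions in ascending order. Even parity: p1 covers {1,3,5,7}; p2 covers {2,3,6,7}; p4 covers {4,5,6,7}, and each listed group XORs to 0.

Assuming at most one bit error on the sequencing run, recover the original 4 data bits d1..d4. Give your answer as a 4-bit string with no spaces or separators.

1000

s1 (pos 1,3,5,7): 1⊕1⊕0⊕0 = 0
s2 (pos 2,3,6,7): 1⊕1⊕0⊕0 = 0
s4 (pos 4,5,6,7): 0⊕0⊕0⊕0 = 0
Syndrome s4…s1 = 000 → no error.
Read data bits from positions 3,5,6,7: 1000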